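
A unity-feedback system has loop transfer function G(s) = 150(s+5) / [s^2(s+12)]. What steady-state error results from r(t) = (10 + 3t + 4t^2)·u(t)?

0.128

Two free integrators in G(s): this is a type 2 system. Treating each term separately:
  • 10: tracked with zero error.
  • 3t: tracked with zero error.
  • 4t^2: e_ss = 8/K_a with K_a=62.5 → 0.128.
Total e_ss = 0.128.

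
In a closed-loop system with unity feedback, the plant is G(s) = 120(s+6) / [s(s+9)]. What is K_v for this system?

One free integrator in G(s): this is a type 1 system.
K_v = lim_{s→0} s·G(s) = 120·6 / (9) = 80.

80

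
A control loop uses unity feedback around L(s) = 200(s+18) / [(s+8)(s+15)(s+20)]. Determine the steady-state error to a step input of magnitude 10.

System type = 0 (no poles at s=0).
K_p = lim_{s→0} L(s) = 200·18 / (8·15·20) = 1.5.
e_ss = 10/(1 + K_p) = 10/2.5 = 4.

4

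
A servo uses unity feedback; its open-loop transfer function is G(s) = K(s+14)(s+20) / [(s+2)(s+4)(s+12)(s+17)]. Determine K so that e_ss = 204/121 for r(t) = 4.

8

System type = 0 (no poles at s=0).
K_p = lim_{s→0} G(s) = K·14·20 / (2·4·12·17) = (35/204)·K.
e_ss = 4/(1 + K_p) = 204/121 ⇒ 1 + (35/204)·K = 121/51 ⇒ K = 8.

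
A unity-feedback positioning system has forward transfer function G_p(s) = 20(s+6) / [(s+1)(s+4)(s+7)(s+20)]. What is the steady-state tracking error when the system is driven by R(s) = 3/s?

System type = 0 (no poles at s=0).
K_p = lim_{s→0} G_p(s) = 20·6 / (1·4·7·20) = 3/14.
e_ss = 3/(1 + K_p) = 3/(17/14) = 42/17.

42/17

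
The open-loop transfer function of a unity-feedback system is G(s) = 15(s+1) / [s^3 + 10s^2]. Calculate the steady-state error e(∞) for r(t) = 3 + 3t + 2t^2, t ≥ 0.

The denominator has no term below 10s^2 — 2 poles at s=0, type 2. Treating each term separately:
  • 3: tracked with zero error.
  • 3t: tracked with zero error.
  • 2t^2: e_ss = 4/K_a with K_a=1.5 → 8/3.
Total e_ss = 8/3.

8/3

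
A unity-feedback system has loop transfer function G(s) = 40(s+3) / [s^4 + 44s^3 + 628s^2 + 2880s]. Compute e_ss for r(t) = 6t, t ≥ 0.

Factoring s from the denominator leaves a polynomial with constant term 2880, so the system is type 1.
K_v = lim_{s→0} s·G(s) = 40·3 / 2880 = 1/24.
e_ss = 6/K_v = 6/(1/24) = 144.

144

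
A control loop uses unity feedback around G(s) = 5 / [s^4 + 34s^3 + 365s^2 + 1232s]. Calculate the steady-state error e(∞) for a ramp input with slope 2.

The denominator has no term below 1232s — 1 pole at s=0, type 1.
K_v = lim_{s→0} s·G(s) = 5 / 1232 = 5/1232.
e_ss = 2/K_v = 2/(5/1232) = 492.8.

492.8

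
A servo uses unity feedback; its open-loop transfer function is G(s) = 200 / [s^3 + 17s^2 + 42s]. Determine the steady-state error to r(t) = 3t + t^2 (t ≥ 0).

infinity

Lowest-order denominator term is 42s, so the open loop has 1 pole at the origin → type 1 system. By superposition:
  • 3t: e_ss = 3/K_v with K_v=100/21 → 0.63.
  • t^2: a type-1 system cannot track it, e_ss → ∞.
The unbounded component dominates.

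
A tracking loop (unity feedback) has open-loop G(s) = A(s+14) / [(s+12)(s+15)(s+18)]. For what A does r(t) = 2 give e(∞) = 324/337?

System type = 0 (no poles at s=0).
K_p = lim_{s→0} G(s) = A·14 / (12·15·18) = (7/1620)·A.
e_ss = 2/(1 + K_p) = 324/337 ⇒ 1 + (7/1620)·A = 337/162 ⇒ A = 250.

250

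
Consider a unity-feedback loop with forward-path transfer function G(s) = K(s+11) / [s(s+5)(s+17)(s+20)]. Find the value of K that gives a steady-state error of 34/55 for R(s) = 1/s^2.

G(s) has one factor of s in the denominator, so the system is type 1.
K_v = lim_{s→0} s·G(s) = K·11 / (5·17·20) = (11/1700)·K.
e_ss = 1/K_v = 34/55 ⇒ K_v = 55/34 ⇒ K = (55/34)/(11/1700) = 250.

250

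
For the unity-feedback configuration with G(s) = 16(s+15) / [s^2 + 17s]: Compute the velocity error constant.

240/17

Factoring s from the denominator leaves a polynomial with constant term 17, so the system is type 1.
K_v = lim_{s→0} s·G(s) = 16·15 / 17 = 240/17.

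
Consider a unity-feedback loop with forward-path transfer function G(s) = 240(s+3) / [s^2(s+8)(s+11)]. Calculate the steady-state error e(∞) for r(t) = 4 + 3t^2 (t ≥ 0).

11/15

Two free integrators in G(s): this is a type 2 system. Taking each input component in turn:
  • 4: tracked with zero error.
  • 3t^2: e_ss = 6/K_a with K_a=90/11 → 11/15.
Total e_ss = 11/15.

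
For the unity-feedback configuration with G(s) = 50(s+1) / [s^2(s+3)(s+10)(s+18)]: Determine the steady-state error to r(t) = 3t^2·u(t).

System type = 2 (two poles at s=0).
K_a = lim_{s→0} s^2·G(s) = 50·1 / (3·10·18) = 5/54.
r(t) = 3t^2 gives R(s) = 6/s^3.
e_ss = 6/K_a = 6/(5/54) = 64.8.

64.8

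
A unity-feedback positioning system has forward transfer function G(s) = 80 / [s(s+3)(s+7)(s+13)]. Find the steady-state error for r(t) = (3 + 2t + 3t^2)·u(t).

infinity

The open loop has one pole at the origin → type 1 system. Treating each term separately:
  • 3: tracked with zero error.
  • 2t: e_ss = 2/K_v with K_v=80/273 → 6.825.
  • 3t^2: a type-1 system cannot track it, e_ss → ∞.
The unbounded component dominates.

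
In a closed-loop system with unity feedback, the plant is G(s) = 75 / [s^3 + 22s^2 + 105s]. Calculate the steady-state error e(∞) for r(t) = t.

Factoring s from the denominator leaves a polynomial with constant term 105, so the system is type 1.
K_v = lim_{s→0} s·G(s) = 75 / 105 = 5/7.
e_ss = 1/K_v = 1/(5/7) = 1.4.

1.4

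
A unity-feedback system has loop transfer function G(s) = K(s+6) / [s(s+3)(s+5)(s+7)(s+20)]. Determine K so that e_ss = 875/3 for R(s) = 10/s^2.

System type = 1 (one pole at s=0).
K_v = lim_{s→0} s·G(s) = K·6 / (3·5·7·20) = (1/350)·K.
e_ss = 10/K_v = 875/3 ⇒ K_v = 6/175 ⇒ K = (6/175)/(1/350) = 12.

12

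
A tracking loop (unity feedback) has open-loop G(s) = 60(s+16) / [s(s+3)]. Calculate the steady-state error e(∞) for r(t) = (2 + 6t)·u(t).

One free integrator in G(s): this is a type 1 system. Taking each input component in turn:
  • 2: tracked with zero error.
  • 6t: e_ss = 6/K_v with K_v=320 → 3/160.
Total e_ss = 3/160.

3/160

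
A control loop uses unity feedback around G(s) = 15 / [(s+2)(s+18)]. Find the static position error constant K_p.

G(s) has no factors of s in the denominator, so the system is type 0.
K_p = lim_{s→0} G(s) = 15 / (2·18) = 5/12.

5/12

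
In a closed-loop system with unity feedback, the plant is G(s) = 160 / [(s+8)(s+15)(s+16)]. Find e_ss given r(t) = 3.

No free integrators in G(s): this is a type 0 system.
K_p = lim_{s→0} G(s) = 160 / (8·15·16) = 1/12.
e_ss = 3/(1 + K_p) = 3/(13/12) = 36/13.

36/13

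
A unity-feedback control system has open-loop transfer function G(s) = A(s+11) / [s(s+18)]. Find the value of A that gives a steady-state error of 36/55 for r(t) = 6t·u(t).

15

One free integrator in G(s): this is a type 1 system.
K_v = lim_{s→0} s·G(s) = A·11 / (18) = (11/18)·A.
e_ss = 6/K_v = 36/55 ⇒ K_v = 55/6 ⇒ A = (55/6)/(11/18) = 15.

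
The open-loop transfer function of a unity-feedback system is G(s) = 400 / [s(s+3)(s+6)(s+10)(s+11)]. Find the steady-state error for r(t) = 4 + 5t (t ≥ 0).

24.75

One free integrator in G(s): this is a type 1 system. Treating each term separately:
  • 4: tracked with zero error.
  • 5t: e_ss = 5/K_v with K_v=20/99 → 24.75.
Total e_ss = 24.75.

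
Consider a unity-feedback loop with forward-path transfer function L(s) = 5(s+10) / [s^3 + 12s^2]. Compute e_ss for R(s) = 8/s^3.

1.92

The denominator has no term below 12s^2 — 2 poles at s=0, type 2.
K_a = lim_{s→0} s^2·L(s) = 5·10 / 12 = 25/6.
r(t) = 4t^2 gives R(s) = 8/s^3.
e_ss = 8/K_a = 8/(25/6) = 1.92.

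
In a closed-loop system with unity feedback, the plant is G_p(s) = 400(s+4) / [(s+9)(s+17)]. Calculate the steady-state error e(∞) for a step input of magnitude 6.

918/1753

No free integrators in G_p(s): this is a type 0 system.
K_p = lim_{s→0} G_p(s) = 400·4 / (9·17) = 1600/153.
e_ss = 6/(1 + K_p) = 6/(1753/153) = 918/1753.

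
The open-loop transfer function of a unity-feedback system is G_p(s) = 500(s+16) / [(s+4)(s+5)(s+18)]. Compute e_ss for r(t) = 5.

System type = 0 (no poles at s=0).
K_p = lim_{s→0} G_p(s) = 500·16 / (4·5·18) = 200/9.
e_ss = 5/(1 + K_p) = 5/(209/9) = 45/209.

45/209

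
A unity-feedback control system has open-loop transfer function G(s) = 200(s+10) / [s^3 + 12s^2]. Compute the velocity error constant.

infinity

K_v = lim_{s→0} s·G(s); with 2 poles at the origin the limit diverges, so K_v = ∞.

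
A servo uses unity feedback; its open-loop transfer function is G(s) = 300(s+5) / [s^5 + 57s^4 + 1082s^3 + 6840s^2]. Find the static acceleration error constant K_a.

25/114

The denominator has no term below 6840s^2 — 2 poles at s=0, type 2.
K_a = lim_{s→0} s^2·G(s) = 300·5 / 6840 = 25/114.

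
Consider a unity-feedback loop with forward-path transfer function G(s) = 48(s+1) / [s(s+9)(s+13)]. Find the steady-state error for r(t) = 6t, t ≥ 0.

14.625

One free integrator in G(s): this is a type 1 system.
K_v = lim_{s→0} s·G(s) = 48·1 / (9·13) = 16/39.
e_ss = 6/K_v = 6/(16/39) = 14.625.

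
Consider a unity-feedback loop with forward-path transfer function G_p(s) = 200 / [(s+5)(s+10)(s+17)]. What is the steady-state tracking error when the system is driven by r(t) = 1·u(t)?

The open loop has no poles at the origin → type 0 system.
K_p = lim_{s→0} G_p(s) = 200 / (5·10·17) = 4/17.
e_ss = 1/(1 + K_p) = 1/(21/17) = 17/21.

17/21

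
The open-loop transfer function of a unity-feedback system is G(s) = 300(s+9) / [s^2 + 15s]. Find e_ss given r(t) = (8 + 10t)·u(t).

1/18

The denominator has no term below 15s — 1 pole at s=0, type 1. Treating each term separately:
  • 8: tracked with zero error.
  • 10t: e_ss = 10/K_v with K_v=180 → 1/18.
Total e_ss = 1/18.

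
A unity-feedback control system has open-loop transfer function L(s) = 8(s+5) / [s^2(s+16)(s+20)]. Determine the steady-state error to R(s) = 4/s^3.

System type = 2 (two poles at s=0).
K_a = lim_{s→0} s^2·L(s) = 8·5 / (16·20) = 0.125.
r(t) = 2t^2 gives R(s) = 4/s^3.
e_ss = 4/K_a = 4/0.125 = 32.

32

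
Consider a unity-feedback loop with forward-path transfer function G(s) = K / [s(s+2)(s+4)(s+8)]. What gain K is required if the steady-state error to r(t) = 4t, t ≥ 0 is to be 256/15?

One free integrator in G(s): this is a type 1 system.
K_v = lim_{s→0} s·G(s) = K / (2·4·8) = (1/64)·K.
e_ss = 4/K_v = 256/15 ⇒ K_v = 15/64 ⇒ K = (15/64)/(1/64) = 15.

15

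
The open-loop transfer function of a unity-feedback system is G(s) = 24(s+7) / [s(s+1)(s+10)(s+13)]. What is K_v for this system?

84/65

One free integrator in G(s): this is a type 1 system.
K_v = lim_{s→0} s·G(s) = 24·7 / (1·10·13) = 84/65.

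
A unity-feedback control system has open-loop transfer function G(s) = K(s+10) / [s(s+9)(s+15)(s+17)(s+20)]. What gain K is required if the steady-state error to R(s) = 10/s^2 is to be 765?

One free integrator in G(s): this is a type 1 system.
K_v = lim_{s→0} s·G(s) = K·10 / (9·15·17·20) = (1/4590)·K.
e_ss = 10/K_v = 765 ⇒ K_v = 2/153 ⇒ K = (2/153)/(1/4590) = 60.

60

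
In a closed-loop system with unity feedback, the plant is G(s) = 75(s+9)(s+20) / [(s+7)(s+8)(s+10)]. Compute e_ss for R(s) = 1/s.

28/703

G(s) has no factors of s in the denominator, so the system is type 0.
K_p = lim_{s→0} G(s) = 75·9·20 / (7·8·10) = 675/28.
e_ss = 1/(1 + K_p) = 1/(703/28) = 28/703.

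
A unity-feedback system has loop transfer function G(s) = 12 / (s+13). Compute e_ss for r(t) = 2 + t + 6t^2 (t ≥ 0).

infinity

The open loop has no poles at the origin → type 0 system. Treating each term separately:
  • 2: e_ss = 2/(1+K_p) with K_p=12/13 → 1.04.
  • t: a type-0 system cannot track it, e_ss → ∞.
  • 6t^2: a type-0 system cannot track it, e_ss → ∞.
The unbounded component dominates.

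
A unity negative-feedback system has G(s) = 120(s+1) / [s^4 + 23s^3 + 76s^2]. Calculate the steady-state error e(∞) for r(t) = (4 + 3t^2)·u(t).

Factoring s^2 from the denominator leaves a polynomial with constant term 76, so the system is type 2. Taking each input component in turn:
  • 4: tracked with zero error.
  • 3t^2: e_ss = 6/K_a with K_a=30/19 → 3.8.
Total e_ss = 3.8.

3.8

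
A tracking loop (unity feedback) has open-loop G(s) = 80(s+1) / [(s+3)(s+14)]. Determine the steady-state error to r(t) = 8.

No free integrators in G(s): this is a type 0 system.
K_p = lim_{s→0} G(s) = 80·1 / (3·14) = 40/21.
e_ss = 8/(1 + K_p) = 8/(61/21) = 168/61.

168/61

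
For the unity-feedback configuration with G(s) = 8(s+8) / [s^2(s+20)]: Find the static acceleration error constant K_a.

Two free integrators in G(s): this is a type 2 system.
K_a = lim_{s→0} s^2·G(s) = 8·8 / (20) = 3.2.

3.2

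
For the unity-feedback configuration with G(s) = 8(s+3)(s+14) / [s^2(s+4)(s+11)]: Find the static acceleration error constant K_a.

Two free integrators in G(s): this is a type 2 system.
K_a = lim_{s→0} s^2·G(s) = 8·3·14 / (4·11) = 84/11.

84/11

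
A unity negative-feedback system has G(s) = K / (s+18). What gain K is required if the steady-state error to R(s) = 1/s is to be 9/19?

20

No free integrators in G(s): this is a type 0 system.
K_p = lim_{s→0} G(s) = K / (18) = (1/18)·K.
e_ss = 1/(1 + K_p) = 9/19 ⇒ 1 + (1/18)·K = 19/9 ⇒ K = 20.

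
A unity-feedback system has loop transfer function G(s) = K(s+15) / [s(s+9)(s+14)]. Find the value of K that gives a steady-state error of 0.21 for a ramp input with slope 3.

120

G(s) has one factor of s in the denominator, so the system is type 1.
K_v = lim_{s→0} s·G(s) = K·15 / (9·14) = (5/42)·K.
e_ss = 3/K_v = 0.21 ⇒ K_v = 100/7 ⇒ K = (100/7)/(5/42) = 120.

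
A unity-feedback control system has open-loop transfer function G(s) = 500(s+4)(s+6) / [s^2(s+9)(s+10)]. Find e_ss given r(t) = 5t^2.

0.075

System type = 2 (two poles at s=0).
K_a = lim_{s→0} s^2·G(s) = 500·4·6 / (9·10) = 400/3.
r(t) = 5t^2 gives R(s) = 10/s^3.
e_ss = 10/K_a = 10/(400/3) = 0.075.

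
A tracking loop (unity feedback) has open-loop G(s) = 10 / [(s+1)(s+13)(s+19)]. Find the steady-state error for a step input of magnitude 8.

G(s) has no factors of s in the denominator, so the system is type 0.
K_p = lim_{s→0} G(s) = 10 / (1·13·19) = 10/247.
e_ss = 8/(1 + K_p) = 8/(257/247) = 1976/257.

1976/257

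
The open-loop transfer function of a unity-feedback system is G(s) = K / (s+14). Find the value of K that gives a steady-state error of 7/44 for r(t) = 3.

G(s) has no factors of s in the denominator, so the system is type 0.
K_p = lim_{s→0} G(s) = K / (14) = (1/14)·K.
e_ss = 3/(1 + K_p) = 7/44 ⇒ 1 + (1/14)·K = 132/7 ⇒ K = 250.

250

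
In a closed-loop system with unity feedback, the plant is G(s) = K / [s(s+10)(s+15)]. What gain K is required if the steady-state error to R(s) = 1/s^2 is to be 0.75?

System type = 1 (one pole at s=0).
K_v = lim_{s→0} s·G(s) = K / (10·15) = (1/150)·K.
e_ss = 1/K_v = 0.75 ⇒ K_v = 4/3 ⇒ K = (4/3)/(1/150) = 200.

200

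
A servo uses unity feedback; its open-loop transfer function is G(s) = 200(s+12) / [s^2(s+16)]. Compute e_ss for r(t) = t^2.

System type = 2 (two poles at s=0).
K_a = lim_{s→0} s^2·G(s) = 200·12 / (16) = 150.
r(t) = t^2 gives R(s) = 2/s^3.
e_ss = 2/K_a = 2/150 = 1/75.

1/75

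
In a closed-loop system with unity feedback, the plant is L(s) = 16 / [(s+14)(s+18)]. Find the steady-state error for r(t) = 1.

System type = 0 (no poles at s=0).
K_p = lim_{s→0} L(s) = 16 / (14·18) = 4/63.
e_ss = 1/(1 + K_p) = 1/(67/63) = 63/67.

63/67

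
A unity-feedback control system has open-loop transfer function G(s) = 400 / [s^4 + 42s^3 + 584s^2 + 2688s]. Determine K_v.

Factoring s from the denominator leaves a polynomial with constant term 2688, so the system is type 1.
K_v = lim_{s→0} s·G(s) = 400 / 2688 = 25/168.

25/168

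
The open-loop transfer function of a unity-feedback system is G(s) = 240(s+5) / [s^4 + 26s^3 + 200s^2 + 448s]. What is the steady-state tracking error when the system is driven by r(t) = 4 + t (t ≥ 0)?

Factoring s from the denominator leaves a polynomial with constant term 448, so the system is type 1. Treating each term separately:
  • 4: tracked with zero error.
  • t: e_ss = 1/K_v with K_v=75/28 → 28/75.
Total e_ss = 28/75.

28/75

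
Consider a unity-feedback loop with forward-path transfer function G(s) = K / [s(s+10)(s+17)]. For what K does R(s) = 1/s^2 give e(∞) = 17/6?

System type = 1 (one pole at s=0).
K_v = lim_{s→0} s·G(s) = K / (10·17) = (1/170)·K.
e_ss = 1/K_v = 17/6 ⇒ K_v = 6/17 ⇒ K = (6/17)/(1/170) = 60.

60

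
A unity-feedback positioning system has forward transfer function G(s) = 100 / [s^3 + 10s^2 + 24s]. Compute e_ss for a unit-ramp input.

Lowest-order denominator term is 24s, so the open loop has 1 pole at the origin → type 1 system.
K_v = lim_{s→0} s·G(s) = 100 / 24 = 25/6.
e_ss = 1/K_v = 1/(25/6) = 0.24.

0.24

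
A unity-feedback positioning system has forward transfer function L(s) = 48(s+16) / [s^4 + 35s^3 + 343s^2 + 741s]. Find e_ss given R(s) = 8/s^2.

The denominator has no term below 741s — 1 pole at s=0, type 1.
K_v = lim_{s→0} s·L(s) = 48·16 / 741 = 256/247.
e_ss = 8/K_v = 8/(256/247) = 247/32.

247/32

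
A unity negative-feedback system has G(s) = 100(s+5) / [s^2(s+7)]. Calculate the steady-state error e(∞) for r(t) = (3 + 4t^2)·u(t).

0.112

G(s) has two factors of s in the denominator, so the system is type 2. Treating each term separately:
  • 3: tracked with zero error.
  • 4t^2: e_ss = 8/K_a with K_a=500/7 → 0.112.
Total e_ss = 0.112.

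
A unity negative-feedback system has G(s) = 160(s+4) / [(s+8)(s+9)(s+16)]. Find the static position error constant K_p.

No free integrators in G(s): this is a type 0 system.
K_p = lim_{s→0} G(s) = 160·4 / (8·9·16) = 5/9.

5/9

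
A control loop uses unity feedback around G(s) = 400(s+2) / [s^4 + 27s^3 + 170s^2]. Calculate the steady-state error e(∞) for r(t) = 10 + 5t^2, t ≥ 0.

Factoring s^2 from the denominator leaves a polynomial with constant term 170, so the system is type 2. Treating each term separately:
  • 10: tracked with zero error.
  • 5t^2: e_ss = 10/K_a with K_a=80/17 → 2.125.
Total e_ss = 2.125.

2.125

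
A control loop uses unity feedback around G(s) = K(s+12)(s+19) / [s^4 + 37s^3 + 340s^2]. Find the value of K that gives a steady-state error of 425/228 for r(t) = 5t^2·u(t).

Factoring s^2 from the denominator leaves a polynomial with constant term 340, so the system is type 2.
K_a = lim_{s→0} s^2·G(s) = K·12·19 / 340 = (57/85)·K.
e_ss = 10/K_a = 425/228 ⇒ K_a = 456/85 ⇒ K = (456/85)/(57/85) = 8.

8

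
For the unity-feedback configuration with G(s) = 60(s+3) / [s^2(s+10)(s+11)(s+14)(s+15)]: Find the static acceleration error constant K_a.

The open loop has two poles at the origin → type 2 system.
K_a = lim_{s→0} s^2·G(s) = 60·3 / (10·11·14·15) = 3/385.

3/385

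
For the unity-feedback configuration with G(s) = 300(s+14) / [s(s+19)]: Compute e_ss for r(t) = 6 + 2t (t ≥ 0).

G(s) has one factor of s in the denominator, so the system is type 1. By superposition:
  • 6: tracked with zero error.
  • 2t: e_ss = 2/K_v with K_v=4200/19 → 19/2100.
Total e_ss = 19/2100.

19/2100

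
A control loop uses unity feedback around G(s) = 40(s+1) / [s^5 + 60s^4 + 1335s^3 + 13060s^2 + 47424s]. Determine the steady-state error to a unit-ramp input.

Lowest-order denominator term is 47424s, so the open loop has 1 pole at the origin → type 1 system.
K_v = lim_{s→0} s·G(s) = 40·1 / 47424 = 5/5928.
e_ss = 1/K_v = 1/(5/5928) = 1185.6.

1185.6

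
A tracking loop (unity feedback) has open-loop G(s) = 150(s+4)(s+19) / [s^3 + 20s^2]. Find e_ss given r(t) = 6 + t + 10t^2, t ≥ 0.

2/57

The denominator has no term below 20s^2 — 2 poles at s=0, type 2. Taking each input component in turn:
  • 6: tracked with zero error.
  • t: tracked with zero error.
  • 10t^2: e_ss = 20/K_a with K_a=570 → 2/57.
Total e_ss = 2/57.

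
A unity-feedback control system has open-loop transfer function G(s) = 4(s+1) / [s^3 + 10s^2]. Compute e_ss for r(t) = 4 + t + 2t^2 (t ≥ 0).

Lowest-order denominator term is 10s^2, so the open loop has 2 poles at the origin → type 2 system. By superposition:
  • 4: tracked with zero error.
  • t: tracked with zero error.
  • 2t^2: e_ss = 4/K_a with K_a=0.4 → 10.
Total e_ss = 10.

10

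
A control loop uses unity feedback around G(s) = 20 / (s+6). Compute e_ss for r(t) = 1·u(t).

System type = 0 (no poles at s=0).
K_p = lim_{s→0} G(s) = 20 / (6) = 10/3.
e_ss = 1/(1 + K_p) = 1/(13/3) = 3/13.

3/13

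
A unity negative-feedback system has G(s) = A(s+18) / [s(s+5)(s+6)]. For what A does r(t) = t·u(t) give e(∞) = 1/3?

5

G(s) has one factor of s in the denominator, so the system is type 1.
K_v = lim_{s→0} s·G(s) = A·18 / (5·6) = 0.6·A.
e_ss = 1/K_v = 1/3 ⇒ K_v = 3 ⇒ A = 3/0.6 = 5.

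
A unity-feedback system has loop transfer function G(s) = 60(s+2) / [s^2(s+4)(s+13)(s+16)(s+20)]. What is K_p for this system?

K_p = lim_{s→0} G(s); with 2 poles at the origin the limit diverges, so K_p = ∞.

infinity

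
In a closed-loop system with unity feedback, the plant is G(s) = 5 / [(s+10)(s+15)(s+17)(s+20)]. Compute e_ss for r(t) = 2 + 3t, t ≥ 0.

infinity

The open loop has no poles at the origin → type 0 system. Treating each term separately:
  • 2: e_ss = 2/(1+K_p) with K_p=1/10200 → 20400/10201.
  • 3t: a type-0 system cannot track it, e_ss → ∞.
The unbounded component dominates.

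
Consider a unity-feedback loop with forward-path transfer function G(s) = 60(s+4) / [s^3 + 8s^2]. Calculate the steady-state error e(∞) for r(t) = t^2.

The denominator has no term below 8s^2 — 2 poles at s=0, type 2.
K_a = lim_{s→0} s^2·G(s) = 60·4 / 8 = 30.
r(t) = t^2 gives R(s) = 2/s^3.
e_ss = 2/K_a = 2/30 = 1/15.

1/15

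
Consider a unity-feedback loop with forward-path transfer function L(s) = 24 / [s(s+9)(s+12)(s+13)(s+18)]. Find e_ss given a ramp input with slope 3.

3159

One free integrator in L(s): this is a type 1 system.
K_v = lim_{s→0} s·L(s) = 24 / (9·12·13·18) = 1/1053.
e_ss = 3/K_v = 3/(1/1053) = 3159.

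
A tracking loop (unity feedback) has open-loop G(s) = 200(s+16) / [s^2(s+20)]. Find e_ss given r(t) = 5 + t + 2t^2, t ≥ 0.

0.025

Two free integrators in G(s): this is a type 2 system. Treating each term separately:
  • 5: tracked with zero error.
  • t: tracked with zero error.
  • 2t^2: e_ss = 4/K_a with K_a=160 → 0.025.
Total e_ss = 0.025.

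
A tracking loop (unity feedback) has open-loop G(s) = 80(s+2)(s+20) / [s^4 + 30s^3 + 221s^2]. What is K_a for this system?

Factoring s^2 from the denominator leaves a polynomial with constant term 221, so the system is type 2.
K_a = lim_{s→0} s^2·G(s) = 80·2·20 / 221 = 3200/221.

3200/221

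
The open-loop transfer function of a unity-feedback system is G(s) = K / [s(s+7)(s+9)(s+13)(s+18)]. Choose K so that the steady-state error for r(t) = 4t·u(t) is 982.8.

G(s) has one factor of s in the denominator, so the system is type 1.
K_v = lim_{s→0} s·G(s) = K / (7·9·13·18) = (1/14742)·K.
e_ss = 4/K_v = 982.8 ⇒ K_v = 10/2457 ⇒ K = (10/2457)/(1/14742) = 60.

60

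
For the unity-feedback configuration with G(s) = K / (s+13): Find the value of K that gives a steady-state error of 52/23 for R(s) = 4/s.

10

System type = 0 (no poles at s=0).
K_p = lim_{s→0} G(s) = K / (13) = (1/13)·K.
e_ss = 4/(1 + K_p) = 52/23 ⇒ 1 + (1/13)·K = 23/13 ⇒ K = 10.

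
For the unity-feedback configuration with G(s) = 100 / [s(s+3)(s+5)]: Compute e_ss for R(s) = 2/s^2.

0.3

One free integrator in G(s): this is a type 1 system.
K_v = lim_{s→0} s·G(s) = 100 / (3·5) = 20/3.
e_ss = 2/K_v = 2/(20/3) = 0.3.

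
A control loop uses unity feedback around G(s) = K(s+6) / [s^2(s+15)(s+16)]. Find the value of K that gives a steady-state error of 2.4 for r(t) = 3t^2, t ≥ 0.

100

System type = 2 (two poles at s=0).
K_a = lim_{s→0} s^2·G(s) = K·6 / (15·16) = 0.025·K.
e_ss = 6/K_a = 2.4 ⇒ K_a = 2.5 ⇒ K = 2.5/0.025 = 100.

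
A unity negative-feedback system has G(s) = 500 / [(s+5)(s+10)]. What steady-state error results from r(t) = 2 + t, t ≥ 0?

G(s) has no factors of s in the denominator, so the system is type 0. By superposition:
  • 2: e_ss = 2/(1+K_p) with K_p=10 → 2/11.
  • t: a type-0 system cannot track it, e_ss → ∞.
The unbounded component dominates.

infinity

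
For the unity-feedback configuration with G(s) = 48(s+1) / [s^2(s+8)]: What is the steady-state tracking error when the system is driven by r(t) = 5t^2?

5/3

Two free integrators in G(s): this is a type 2 system.
K_a = lim_{s→0} s^2·G(s) = 48·1 / (8) = 6.
r(t) = 5t^2 gives R(s) = 10/s^3.
e_ss = 10/K_a = 10/6 = 5/3.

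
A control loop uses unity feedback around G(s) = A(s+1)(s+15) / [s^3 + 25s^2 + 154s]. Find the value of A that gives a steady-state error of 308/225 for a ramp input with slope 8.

60

Lowest-order denominator term is 154s, so the open loop has 1 pole at the origin → type 1 system.
K_v = lim_{s→0} s·G(s) = A·1·15 / 154 = (15/154)·A.
e_ss = 8/K_v = 308/225 ⇒ K_v = 450/77 ⇒ A = (450/77)/(15/154) = 60.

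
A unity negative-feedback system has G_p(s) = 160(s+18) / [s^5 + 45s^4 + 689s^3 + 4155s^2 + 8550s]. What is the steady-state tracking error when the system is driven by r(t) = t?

Lowest-order denominator term is 8550s, so the open loop has 1 pole at the origin → type 1 system.
K_v = lim_{s→0} s·G_p(s) = 160·18 / 8550 = 32/95.
e_ss = 1/K_v = 1/(32/95) = 95/32.

95/32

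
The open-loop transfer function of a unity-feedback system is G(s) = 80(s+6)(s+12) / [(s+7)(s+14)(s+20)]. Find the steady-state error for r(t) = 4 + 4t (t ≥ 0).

infinity

G(s) has no factors of s in the denominator, so the system is type 0. Treating each term separately:
  • 4: e_ss = 4/(1+K_p) with K_p=144/49 → 196/193.
  • 4t: a type-0 system cannot track it, e_ss → ∞.
The unbounded component dominates.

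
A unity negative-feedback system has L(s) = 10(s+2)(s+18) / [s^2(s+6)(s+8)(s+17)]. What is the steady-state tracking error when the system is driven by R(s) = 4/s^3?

Two free integrators in L(s): this is a type 2 system.
K_a = lim_{s→0} s^2·L(s) = 10·2·18 / (6·8·17) = 15/34.
r(t) = 2t^2 gives R(s) = 4/s^3.
e_ss = 4/K_a = 4/(15/34) = 136/15.

136/15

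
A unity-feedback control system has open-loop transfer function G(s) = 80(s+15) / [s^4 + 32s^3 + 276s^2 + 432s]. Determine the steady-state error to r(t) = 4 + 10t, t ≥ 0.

The denominator has no term below 432s — 1 pole at s=0, type 1. By superposition:
  • 4: tracked with zero error.
  • 10t: e_ss = 10/K_v with K_v=25/9 → 3.6.
Total e_ss = 3.6.

3.6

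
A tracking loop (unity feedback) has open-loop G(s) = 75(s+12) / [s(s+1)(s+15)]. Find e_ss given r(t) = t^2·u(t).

infinity

System type = 1 (one pole at s=0).
For a type-1 system K_a = 0, so e_ss to a parabolic input is unbounded.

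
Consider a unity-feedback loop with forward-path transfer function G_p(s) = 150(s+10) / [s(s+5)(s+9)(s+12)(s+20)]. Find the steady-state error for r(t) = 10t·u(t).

72

G_p(s) has one factor of s in the denominator, so the system is type 1.
K_v = lim_{s→0} s·G_p(s) = 150·10 / (5·9·12·20) = 5/36.
e_ss = 10/K_v = 10/(5/36) = 72.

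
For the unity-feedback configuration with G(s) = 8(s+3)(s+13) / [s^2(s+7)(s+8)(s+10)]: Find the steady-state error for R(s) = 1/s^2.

0

Two free integrators in G(s): this is a type 2 system.
K_v = ∞ for a type-2 system; e_ss to a ramp is zero.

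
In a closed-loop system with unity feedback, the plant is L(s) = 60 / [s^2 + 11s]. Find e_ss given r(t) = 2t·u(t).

Lowest-order denominator term is 11s, so the open loop has 1 pole at the origin → type 1 system.
K_v = lim_{s→0} s·L(s) = 60 / 11 = 60/11.
e_ss = 2/K_v = 2/(60/11) = 11/30.

11/30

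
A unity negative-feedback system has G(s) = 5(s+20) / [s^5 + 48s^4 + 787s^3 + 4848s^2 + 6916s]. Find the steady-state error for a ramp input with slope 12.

829.92

Lowest-order denominator term is 6916s, so the open loop has 1 pole at the origin → type 1 system.
K_v = lim_{s→0} s·G(s) = 5·20 / 6916 = 25/1729.
e_ss = 12/K_v = 12/(25/1729) = 829.92.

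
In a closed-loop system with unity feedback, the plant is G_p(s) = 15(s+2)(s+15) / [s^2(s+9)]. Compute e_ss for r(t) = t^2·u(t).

Two free integrators in G_p(s): this is a type 2 system.
K_a = lim_{s→0} s^2·G_p(s) = 15·2·15 / (9) = 50.
r(t) = t^2 gives R(s) = 2/s^3.
e_ss = 2/K_a = 2/50 = 0.04.

0.04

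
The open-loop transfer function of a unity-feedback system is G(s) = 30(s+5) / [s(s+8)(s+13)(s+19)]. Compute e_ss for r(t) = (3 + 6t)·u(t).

One free integrator in G(s): this is a type 1 system. By superposition:
  • 3: tracked with zero error.
  • 6t: e_ss = 6/K_v with K_v=75/988 → 79.04.
Total e_ss = 79.04.

79.04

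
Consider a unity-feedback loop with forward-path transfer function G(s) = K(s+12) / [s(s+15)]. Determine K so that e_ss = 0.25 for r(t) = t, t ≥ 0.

One free integrator in G(s): this is a type 1 system.
K_v = lim_{s→0} s·G(s) = K·12 / (15) = 0.8·K.
e_ss = 1/K_v = 0.25 ⇒ K_v = 4 ⇒ K = 4/0.8 = 5.

5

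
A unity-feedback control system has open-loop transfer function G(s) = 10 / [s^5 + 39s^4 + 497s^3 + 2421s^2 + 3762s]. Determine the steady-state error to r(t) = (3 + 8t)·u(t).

Lowest-order denominator term is 3762s, so the open loop has 1 pole at the origin → type 1 system. By superposition:
  • 3: tracked with zero error.
  • 8t: e_ss = 8/K_v with K_v=5/1881 → 3009.6.
Total e_ss = 3009.6.

3009.6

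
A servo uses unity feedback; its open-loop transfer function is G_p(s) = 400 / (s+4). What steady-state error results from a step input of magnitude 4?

The open loop has no poles at the origin → type 0 system.
K_p = lim_{s→0} G_p(s) = 400 / (4) = 100.
e_ss = 4/(1 + K_p) = 4/101.

4/101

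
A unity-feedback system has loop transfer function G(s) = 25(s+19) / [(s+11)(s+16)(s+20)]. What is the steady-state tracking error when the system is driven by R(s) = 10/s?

7040/799

System type = 0 (no poles at s=0).
K_p = lim_{s→0} G(s) = 25·19 / (11·16·20) = 95/704.
e_ss = 10/(1 + K_p) = 10/(799/704) = 7040/799.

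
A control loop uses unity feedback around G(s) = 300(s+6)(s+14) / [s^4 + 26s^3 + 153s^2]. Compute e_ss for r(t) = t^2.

The denominator has no term below 153s^2 — 2 poles at s=0, type 2.
K_a = lim_{s→0} s^2·G(s) = 300·6·14 / 153 = 2800/17.
r(t) = t^2 gives R(s) = 2/s^3.
e_ss = 2/K_a = 2/(2800/17) = 17/1400.

17/1400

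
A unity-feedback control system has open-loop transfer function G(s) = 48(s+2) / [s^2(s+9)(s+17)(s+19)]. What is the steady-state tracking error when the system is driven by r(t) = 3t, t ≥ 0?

0

Two free integrators in G(s): this is a type 2 system.
K_v = ∞ for a type-2 system; e_ss to a ramp is zero.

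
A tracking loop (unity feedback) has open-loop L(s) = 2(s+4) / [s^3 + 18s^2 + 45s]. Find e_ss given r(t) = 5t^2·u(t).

The denominator has no term below 45s — 1 pole at s=0, type 1.
K_a = lim_{s→0} s^2·L(s) = 0; the steady-state error to this parabolic input grows without bound.

infinity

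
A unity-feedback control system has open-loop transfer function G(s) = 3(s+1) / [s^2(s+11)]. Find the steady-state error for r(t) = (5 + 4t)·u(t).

The open loop has two poles at the origin → type 2 system. Treating each term separately:
  • 5: tracked with zero error.
  • 4t: tracked with zero error.
Total e_ss = 0.

0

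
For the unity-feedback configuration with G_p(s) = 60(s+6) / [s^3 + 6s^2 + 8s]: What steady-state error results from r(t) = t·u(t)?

1/45

The denominator has no term below 8s — 1 pole at s=0, type 1.
K_v = lim_{s→0} s·G_p(s) = 60·6 / 8 = 45.
e_ss = 1/K_v = 1/45.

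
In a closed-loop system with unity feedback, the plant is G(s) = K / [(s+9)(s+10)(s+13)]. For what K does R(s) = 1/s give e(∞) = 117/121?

No free integrators in G(s): this is a type 0 system.
K_p = lim_{s→0} G(s) = K / (9·10·13) = (1/1170)·K.
e_ss = 1/(1 + K_p) = 117/121 ⇒ 1 + (1/1170)·K = 121/117 ⇒ K = 40.

40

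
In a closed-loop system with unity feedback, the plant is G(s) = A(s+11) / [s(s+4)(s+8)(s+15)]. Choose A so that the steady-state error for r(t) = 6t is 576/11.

5

System type = 1 (one pole at s=0).
K_v = lim_{s→0} s·G(s) = A·11 / (4·8·15) = (11/480)·A.
e_ss = 6/K_v = 576/11 ⇒ K_v = 11/96 ⇒ A = (11/96)/(11/480) = 5.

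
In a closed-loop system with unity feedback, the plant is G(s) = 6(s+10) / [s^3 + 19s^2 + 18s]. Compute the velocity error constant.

The denominator has no term below 18s — 1 pole at s=0, type 1.
K_v = lim_{s→0} s·G(s) = 6·10 / 18 = 10/3.

10/3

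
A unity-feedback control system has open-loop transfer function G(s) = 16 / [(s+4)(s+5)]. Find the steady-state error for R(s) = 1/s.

The open loop has no poles at the origin → type 0 system.
K_p = lim_{s→0} G(s) = 16 / (4·5) = 0.8.
e_ss = 1/(1 + K_p) = 1/1.8 = 5/9.

5/9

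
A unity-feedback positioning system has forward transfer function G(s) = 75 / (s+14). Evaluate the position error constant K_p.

The open loop has no poles at the origin → type 0 system.
K_p = lim_{s→0} G(s) = 75 / (14) = 75/14.

75/14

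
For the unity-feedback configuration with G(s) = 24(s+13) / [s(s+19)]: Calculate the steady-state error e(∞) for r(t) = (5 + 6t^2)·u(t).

infinity

System type = 1 (one pole at s=0). Treating each term separately:
  • 5: tracked with zero error.
  • 6t^2: a type-1 system cannot track it, e_ss → ∞.
The unbounded component dominates.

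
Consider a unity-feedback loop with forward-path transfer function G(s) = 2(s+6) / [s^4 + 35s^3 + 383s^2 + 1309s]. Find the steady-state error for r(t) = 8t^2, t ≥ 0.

The denominator has no term below 1309s — 1 pole at s=0, type 1.
For a type-1 system K_a = 0, so e_ss to a parabolic input is unbounded.

infinity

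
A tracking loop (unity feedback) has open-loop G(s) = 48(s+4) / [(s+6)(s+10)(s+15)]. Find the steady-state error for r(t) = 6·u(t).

450/91

System type = 0 (no poles at s=0).
K_p = lim_{s→0} G(s) = 48·4 / (6·10·15) = 16/75.
e_ss = 6/(1 + K_p) = 6/(91/75) = 450/91.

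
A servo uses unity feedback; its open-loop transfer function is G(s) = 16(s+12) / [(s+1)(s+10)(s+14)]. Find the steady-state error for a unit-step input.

G(s) has no factors of s in the denominator, so the system is type 0.
K_p = lim_{s→0} G(s) = 16·12 / (1·10·14) = 48/35.
e_ss = 1/(1 + K_p) = 1/(83/35) = 35/83.

35/83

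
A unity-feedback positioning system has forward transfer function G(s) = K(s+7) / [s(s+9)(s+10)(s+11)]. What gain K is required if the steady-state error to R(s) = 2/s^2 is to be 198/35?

50

G(s) has one factor of s in the denominator, so the system is type 1.
K_v = lim_{s→0} s·G(s) = K·7 / (9·10·11) = (7/990)·K.
e_ss = 2/K_v = 198/35 ⇒ K_v = 35/99 ⇒ K = (35/99)/(7/990) = 50.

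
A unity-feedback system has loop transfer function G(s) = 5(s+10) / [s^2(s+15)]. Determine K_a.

10/3

System type = 2 (two poles at s=0).
K_a = lim_{s→0} s^2·G(s) = 5·10 / (15) = 10/3.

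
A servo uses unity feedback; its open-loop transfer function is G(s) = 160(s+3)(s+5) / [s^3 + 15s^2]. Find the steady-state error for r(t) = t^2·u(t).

0.0125

Factoring s^2 from the denominator leaves a polynomial with constant term 15, so the system is type 2.
K_a = lim_{s→0} s^2·G(s) = 160·3·5 / 15 = 160.
r(t) = t^2 gives R(s) = 2/s^3.
e_ss = 2/K_a = 2/160 = 0.0125.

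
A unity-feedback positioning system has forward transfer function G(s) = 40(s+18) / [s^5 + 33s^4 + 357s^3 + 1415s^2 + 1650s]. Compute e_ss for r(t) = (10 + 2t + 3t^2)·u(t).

infinity

Factoring s from the denominator leaves a polynomial with constant term 1650, so the system is type 1. Taking each input component in turn:
  • 10: tracked with zero error.
  • 2t: e_ss = 2/K_v with K_v=24/55 → 55/12.
  • 3t^2: a type-1 system cannot track it, e_ss → ∞.
The unbounded component dominates.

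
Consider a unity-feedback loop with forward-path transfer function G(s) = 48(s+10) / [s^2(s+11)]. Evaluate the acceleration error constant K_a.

480/11

Two free integrators in G(s): this is a type 2 system.
K_a = lim_{s→0} s^2·G(s) = 48·10 / (11) = 480/11.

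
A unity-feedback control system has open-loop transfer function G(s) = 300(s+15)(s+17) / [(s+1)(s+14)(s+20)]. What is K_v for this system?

System type = 0 (no poles at s=0).
K_v = lim_{s→0} s·G(s) = 0 (the extra factor of s kills the finite limit).

0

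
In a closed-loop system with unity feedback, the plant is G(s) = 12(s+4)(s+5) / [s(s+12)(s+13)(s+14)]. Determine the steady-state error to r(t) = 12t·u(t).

109.2

G(s) has one factor of s in the denominator, so the system is type 1.
K_v = lim_{s→0} s·G(s) = 12·4·5 / (12·13·14) = 10/91.
e_ss = 12/K_v = 12/(10/91) = 109.2.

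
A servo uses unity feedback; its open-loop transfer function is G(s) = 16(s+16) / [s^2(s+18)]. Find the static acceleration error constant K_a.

128/9

The open loop has two poles at the origin → type 2 system.
K_a = lim_{s→0} s^2·G(s) = 16·16 / (18) = 128/9.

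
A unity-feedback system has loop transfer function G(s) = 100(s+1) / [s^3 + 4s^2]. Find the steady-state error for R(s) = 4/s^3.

Factoring s^2 from the denominator leaves a polynomial with constant term 4, so the system is type 2.
K_a = lim_{s→0} s^2·G(s) = 100·1 / 4 = 25.
r(t) = 2t^2 gives R(s) = 4/s^3.
e_ss = 4/K_a = 4/25 = 0.16.

0.16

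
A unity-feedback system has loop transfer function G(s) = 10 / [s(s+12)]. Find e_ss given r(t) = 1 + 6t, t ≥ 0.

7.2

System type = 1 (one pole at s=0). Taking each input component in turn:
  • 1: tracked with zero error.
  • 6t: e_ss = 6/K_v with K_v=5/6 → 7.2.
Total e_ss = 7.2.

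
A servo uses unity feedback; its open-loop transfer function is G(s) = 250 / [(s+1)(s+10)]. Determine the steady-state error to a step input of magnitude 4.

2/13

System type = 0 (no poles at s=0).
K_p = lim_{s→0} G(s) = 250 / (1·10) = 25.
e_ss = 4/(1 + K_p) = 4/26 = 2/13.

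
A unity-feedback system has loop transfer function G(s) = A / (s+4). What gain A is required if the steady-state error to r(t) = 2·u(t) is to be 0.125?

System type = 0 (no poles at s=0).
K_p = lim_{s→0} G(s) = A / (4) = 0.25·A.
e_ss = 2/(1 + K_p) = 0.125 ⇒ 1 + 0.25·A = 16 ⇒ A = 60.

60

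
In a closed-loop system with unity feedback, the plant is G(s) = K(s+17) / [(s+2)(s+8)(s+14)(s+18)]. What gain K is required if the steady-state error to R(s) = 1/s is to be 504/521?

8

No free integrators in G(s): this is a type 0 system.
K_p = lim_{s→0} G(s) = K·17 / (2·8·14·18) = (17/4032)·K.
e_ss = 1/(1 + K_p) = 504/521 ⇒ 1 + (17/4032)·K = 521/504 ⇒ K = 8.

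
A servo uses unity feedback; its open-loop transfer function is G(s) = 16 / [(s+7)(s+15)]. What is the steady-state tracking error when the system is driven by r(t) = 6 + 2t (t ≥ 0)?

The open loop has no poles at the origin → type 0 system. Treating each term separately:
  • 6: e_ss = 6/(1+K_p) with K_p=16/105 → 630/121.
  • 2t: a type-0 system cannot track it, e_ss → ∞.
The unbounded component dominates.

infinity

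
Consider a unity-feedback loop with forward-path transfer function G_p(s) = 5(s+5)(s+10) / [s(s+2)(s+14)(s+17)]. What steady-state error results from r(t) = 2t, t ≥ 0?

System type = 1 (one pole at s=0).
K_v = lim_{s→0} s·G_p(s) = 5·5·10 / (2·14·17) = 125/238.
e_ss = 2/K_v = 2/(125/238) = 3.808.

3.808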